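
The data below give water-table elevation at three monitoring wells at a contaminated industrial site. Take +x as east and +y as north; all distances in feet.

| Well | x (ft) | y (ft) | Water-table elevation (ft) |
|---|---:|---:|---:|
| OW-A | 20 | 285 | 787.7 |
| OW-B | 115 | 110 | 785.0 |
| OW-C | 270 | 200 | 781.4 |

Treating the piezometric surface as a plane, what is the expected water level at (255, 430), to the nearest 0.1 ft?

Differences from OW-A: to OW-B (Δx, Δy, Δh) = (95, -175, -2.7); to OW-C = (250, -85, -6.3).
Solve a·Δx + b·Δy = Δh: det = 95·(-85) − 250·(-175) = 35675.
∂h/∂x = [(-2.7)·(-85) − (-6.3)·(-175)] / 35675 = -0.02447
∂h/∂y = [95·(-6.3) − 250·(-2.7)] / 35675 = +0.002144
h(255, 430) = 787.7 + (-0.02447)·(235) + (+0.002144)·(145) = 787.7 -5.751 +0.311 = 782.260 ft.

782.3 ft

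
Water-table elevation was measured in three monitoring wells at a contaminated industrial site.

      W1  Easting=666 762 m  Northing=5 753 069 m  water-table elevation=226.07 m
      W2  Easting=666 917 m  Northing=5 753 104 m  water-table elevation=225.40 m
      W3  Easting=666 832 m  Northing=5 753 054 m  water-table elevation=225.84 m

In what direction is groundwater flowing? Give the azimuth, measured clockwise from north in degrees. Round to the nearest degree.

Taking W1 as reference: W2−W1 = (155, 35, -0.67); W3−W1 = (70, -15, -0.23).
Solve a·Δx + b·Δy = Δh: det = 155·(-15) − 70·35 = -4775.
∂h/∂x = [(-0.67)·(-15) − (-0.23)·35] / -4775 = -0.003791
∂h/∂y = [155·(-0.23) − 70·(-0.67)] / -4775 = -0.002356
Flow direction (−∇h) has components (+0.003791 E, +0.002356 N).
Azimuth = atan2(E, N) = atan2(+0.003791, +0.002356) = 58.1° ≈ 058°.

058°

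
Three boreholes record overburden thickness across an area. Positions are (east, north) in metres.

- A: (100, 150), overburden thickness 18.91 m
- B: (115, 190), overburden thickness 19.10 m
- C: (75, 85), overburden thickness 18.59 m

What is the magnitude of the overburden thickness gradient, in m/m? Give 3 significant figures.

0.0181 m/m

With d = a·x + b·y + c and A as origin, the differences give:
  15·a + 40·b = +0.19
  (-25)·a + (-65)·b = -0.32
Eliminate b (×(-65) and ×40, subtract): 25·a = 0.450 → a = ∂d/∂x = +0.01800
Back-substitute: b = ∂d/∂y = -0.002000.
|∇f| = √(0.01800² + -0.002000²) = 0.01811 m/m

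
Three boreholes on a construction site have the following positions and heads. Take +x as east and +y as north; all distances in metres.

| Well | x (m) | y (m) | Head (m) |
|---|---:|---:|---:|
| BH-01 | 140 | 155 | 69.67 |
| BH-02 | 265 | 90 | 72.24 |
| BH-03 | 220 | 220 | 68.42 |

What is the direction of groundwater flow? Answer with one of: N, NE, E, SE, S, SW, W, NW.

Taking BH-01 as reference: BH-02−BH-01 = (125, -65, +2.57); BH-03−BH-01 = (80, 65, -1.25).
Solve a·Δx + b·Δy = Δh: det = 125·65 − 80·(-65) = 13325.
∂h/∂x = [(+2.57)·65 − (-1.25)·(-65)] / 13325 = +0.006439
∂h/∂y = [125·(-1.25) − 80·(+2.57)] / 13325 = -0.02716
Flow = −∇h = (-0.006439 east, +0.02716 north), which points north.

N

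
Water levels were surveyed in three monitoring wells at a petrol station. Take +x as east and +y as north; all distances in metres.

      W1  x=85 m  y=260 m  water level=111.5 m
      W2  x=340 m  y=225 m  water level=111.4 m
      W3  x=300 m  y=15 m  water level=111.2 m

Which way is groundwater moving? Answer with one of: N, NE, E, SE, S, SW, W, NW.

S

Differences from W1: to W2 (Δx, Δy, Δh) = (255, -35, -0.1); to W3 = (215, -245, -0.3).
Solve a·Δx + b·Δy = Δh: det = 255·(-245) − 215·(-35) = -54950.
∂h/∂x = [(-0.1)·(-245) − (-0.3)·(-35)] / -54950 = -0.0002548
∂h/∂y = [255·(-0.3) − 215·(-0.1)] / -54950 = +0.001001
Flow = −∇h = (+0.0002548 east, -0.001001 north), which points south.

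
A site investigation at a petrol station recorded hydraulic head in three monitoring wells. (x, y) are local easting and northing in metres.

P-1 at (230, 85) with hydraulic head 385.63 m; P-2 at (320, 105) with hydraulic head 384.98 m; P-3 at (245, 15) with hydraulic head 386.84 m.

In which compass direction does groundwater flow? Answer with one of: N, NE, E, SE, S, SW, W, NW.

N

Differences from P-1: to P-2 (Δx, Δy, Δh) = (90, 20, -0.65); to P-3 = (15, -70, +1.21).
Solve a·Δx + b·Δy = Δh: det = 90·(-70) − 15·20 = -6600.
∂h/∂x = [(-0.65)·(-70) − (+1.21)·20] / -6600 = -0.003227
∂h/∂y = [90·(+1.21) − 15·(-0.65)] / -6600 = -0.01798
Flow = −∇h = (+0.003227 east, +0.01798 north), which points north.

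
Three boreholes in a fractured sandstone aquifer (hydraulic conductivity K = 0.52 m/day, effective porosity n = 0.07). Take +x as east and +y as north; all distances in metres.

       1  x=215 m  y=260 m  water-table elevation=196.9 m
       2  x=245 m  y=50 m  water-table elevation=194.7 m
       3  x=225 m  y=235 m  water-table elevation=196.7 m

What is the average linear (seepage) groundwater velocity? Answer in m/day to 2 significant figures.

0.11 m/day

Taking 1 as reference: 2−1 = (30, -210, -2.2); 3−1 = (10, -25, -0.2).
Solve a·Δx + b·Δy = Δh: det = 30·(-25) − 10·(-210) = 1350.
∂h/∂x = [(-2.2)·(-25) − (-0.2)·(-210)] / 1350 = +0.009630
∂h/∂y = [30·(-0.2) − 10·(-2.2)] / 1350 = +0.01185
|∇h| = √(0.009630² + 0.01185²) = 0.01527
Seepage velocity v = K·i/n = 0.52 × 0.01527 / 0.07 = 0.1134 m/day.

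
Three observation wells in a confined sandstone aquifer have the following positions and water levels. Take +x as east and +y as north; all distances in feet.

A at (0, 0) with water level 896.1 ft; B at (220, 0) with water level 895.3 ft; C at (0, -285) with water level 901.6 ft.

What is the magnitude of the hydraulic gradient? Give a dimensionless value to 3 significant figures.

0.0196

∂h/∂x = (895.3 − 896.1) / (220 − 0) = -0.003636
∂h/∂y = (901.6 − 896.1) / (-285 − 0) = -0.01930
|∇h| = √(-0.003636² + -0.01930²) = 0.01964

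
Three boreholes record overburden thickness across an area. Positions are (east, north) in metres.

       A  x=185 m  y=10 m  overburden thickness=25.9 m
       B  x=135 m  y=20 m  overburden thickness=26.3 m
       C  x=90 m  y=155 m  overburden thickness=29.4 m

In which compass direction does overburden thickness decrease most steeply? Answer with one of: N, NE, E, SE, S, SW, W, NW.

Taking A as reference: B−A = (-50, 10, +0.4); C−A = (-95, 145, +3.5).
Determinant of the coordinate differences = (-50)·145 − (-95)·10 = -6300.
∂d/∂x = [(+0.4)·145 − (+3.5)·10] / -6300 = -0.003651
∂d/∂y = [(-50)·(+3.5) − (-95)·(+0.4)] / -6300 = +0.02175
Steepest decrease is along −∇f = (+0.003651 E, -0.02175 N) → south.

S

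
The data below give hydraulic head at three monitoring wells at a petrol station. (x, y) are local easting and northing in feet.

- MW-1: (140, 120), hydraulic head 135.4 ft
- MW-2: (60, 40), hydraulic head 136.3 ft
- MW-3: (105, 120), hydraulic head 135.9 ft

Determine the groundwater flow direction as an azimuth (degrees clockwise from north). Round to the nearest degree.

102°

With h = a·x + b·y + c and MW-1 as origin, the differences give:
  (-80)·a + (-80)·b = +0.9
  (-35)·a + 0·b = +0.5
Eliminate b (×0 and ×(-80), subtract): -2800·a = 40.00 → a = ∂h/∂x = -0.01429
Back-substitute: b = ∂h/∂y = +0.003036.
Flow direction (−∇h) has components (+0.01429 E, -0.003036 N).
Azimuth = atan2(E, N) = atan2(+0.01429, -0.003036) = 102.0° ≈ 102°.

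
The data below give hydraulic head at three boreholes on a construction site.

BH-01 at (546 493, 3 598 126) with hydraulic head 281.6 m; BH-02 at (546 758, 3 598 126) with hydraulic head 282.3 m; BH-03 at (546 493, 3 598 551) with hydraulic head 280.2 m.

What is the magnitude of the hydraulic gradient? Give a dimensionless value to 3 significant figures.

0.00422

∂h/∂x = (282.3 − 281.6) / (546758 − 546493) = +0.002642
∂h/∂y = (280.2 − 281.6) / (3598551 − 3598126) = -0.003294
|∇h| = √(0.002642² + -0.003294²) = 0.004223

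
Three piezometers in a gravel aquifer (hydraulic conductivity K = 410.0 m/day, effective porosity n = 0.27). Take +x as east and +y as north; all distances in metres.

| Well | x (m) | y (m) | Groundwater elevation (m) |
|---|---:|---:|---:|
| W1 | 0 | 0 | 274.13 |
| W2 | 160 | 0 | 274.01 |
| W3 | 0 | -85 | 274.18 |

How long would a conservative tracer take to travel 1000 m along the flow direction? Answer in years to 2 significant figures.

1.9 years

∂h/∂x = (274.01 − 274.13) / (160 − 0) = -0.0007500
∂h/∂y = (274.18 − 274.13) / (-85 − 0) = -0.0005882
|∇h| = √(-0.0007500² + -0.0005882²) = 0.0009531
Seepage velocity v = K·i/n = 410.0 × 0.0009531 / 0.27 = 1.447 m/day.
t = 1000 / 1.447 = 691.1 days = 1.89 years.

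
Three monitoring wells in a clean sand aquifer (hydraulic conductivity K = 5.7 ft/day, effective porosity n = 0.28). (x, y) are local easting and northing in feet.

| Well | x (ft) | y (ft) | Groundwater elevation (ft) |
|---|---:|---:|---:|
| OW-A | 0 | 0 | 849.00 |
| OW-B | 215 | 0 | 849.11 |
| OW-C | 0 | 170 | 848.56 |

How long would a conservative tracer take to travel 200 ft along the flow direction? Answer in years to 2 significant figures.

10 years

∂h/∂x = (849.11 − 849.00) / (215 − 0) = +0.0005116
∂h/∂y = (848.56 − 849.00) / (170 − 0) = -0.002588
|∇h| = √(0.0005116² + -0.002588²) = 0.002638
Seepage velocity v = K·i/n = 5.7 × 0.002638 / 0.28 = 0.0537 ft/day.
t = 200 / 0.0537 = 3724 days = 10.2 years.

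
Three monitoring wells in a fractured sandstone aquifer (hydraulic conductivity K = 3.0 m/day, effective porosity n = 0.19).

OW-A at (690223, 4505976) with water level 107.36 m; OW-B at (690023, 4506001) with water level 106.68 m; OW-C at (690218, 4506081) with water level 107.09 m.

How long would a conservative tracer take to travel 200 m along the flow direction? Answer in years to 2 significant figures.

With h = a·x + b·y + c and OW-A as origin, the differences give:
  (-200)·a + 25·b = -0.68
  (-5)·a + 105·b = -0.27
Eliminate b (×105 and ×25, subtract): -20875·a = -64.650 → a = ∂h/∂x = +0.003097
Back-substitute: b = ∂h/∂y = -0.002424.
|∇h| = √(0.003097² + -0.002424²) = 0.003933
Seepage velocity v = K·i/n = 3.0 × 0.003933 / 0.19 = 0.0621 m/day.
t = 200 / 0.0621 = 3221 days = 8.82 years.

8.8 years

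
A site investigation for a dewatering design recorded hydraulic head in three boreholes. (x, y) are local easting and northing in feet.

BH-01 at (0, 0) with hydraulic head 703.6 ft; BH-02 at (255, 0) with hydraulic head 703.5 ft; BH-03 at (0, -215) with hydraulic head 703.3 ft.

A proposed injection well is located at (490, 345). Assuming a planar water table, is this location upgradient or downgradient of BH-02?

∂h/∂x = (703.5 − 703.6) / (255 − 0) = -0.0003922
∂h/∂y = (703.3 − 703.6) / (-215 − 0) = +0.001395
Head at (490, 345) = 703.6 + (-0.0003922)·(490) + (+0.001395)·(345) = 703.89 ft.
That is higher than the 703.5 ft at BH-02, so the point is upgradient.

upgradient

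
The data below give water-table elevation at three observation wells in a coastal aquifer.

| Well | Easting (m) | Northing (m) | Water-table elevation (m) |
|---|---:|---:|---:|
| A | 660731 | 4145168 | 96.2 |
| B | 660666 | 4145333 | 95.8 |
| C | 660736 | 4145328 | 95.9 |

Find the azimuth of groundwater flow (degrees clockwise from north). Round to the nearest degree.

326°

Three-point gradient (reference A): Δ to B = (-65, 165, -0.4), Δ to C = (5, 160, -0.3).
∂h/∂x = +0.001292, ∂h/∂y = -0.001915 (det = -11225).
Flow direction (−∇h) has components (-0.001292 E, +0.001915 N).
Azimuth = atan2(E, N) = atan2(-0.001292, +0.001915) = 326.0° ≈ 326°.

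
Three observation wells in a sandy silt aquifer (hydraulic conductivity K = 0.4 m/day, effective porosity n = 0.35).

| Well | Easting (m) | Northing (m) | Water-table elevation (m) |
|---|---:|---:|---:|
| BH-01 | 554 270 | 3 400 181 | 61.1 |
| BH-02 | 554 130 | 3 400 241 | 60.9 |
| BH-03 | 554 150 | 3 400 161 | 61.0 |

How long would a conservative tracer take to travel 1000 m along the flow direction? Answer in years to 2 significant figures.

Differences from BH-01: to BH-02 (Δx, Δy, Δh) = (-140, 60, -0.2); to BH-03 = (-120, -20, -0.1).
Solve a·Δx + b·Δy = Δh: det = (-140)·(-20) − (-120)·60 = 10000.
∂h/∂x = [(-0.2)·(-20) − (-0.1)·60] / 10000 = +0.001000
∂h/∂y = [(-140)·(-0.1) − (-120)·(-0.2)] / 10000 = -0.001000
|∇h| = √(0.001000² + -0.001000²) = 0.001414
Seepage velocity v = K·i/n = 0.4 × 0.001414 / 0.35 = 0.001616 m/day.
t = 1000 / 0.001616 = 6.188e+05 days = 1.69e+03 years.

1700 years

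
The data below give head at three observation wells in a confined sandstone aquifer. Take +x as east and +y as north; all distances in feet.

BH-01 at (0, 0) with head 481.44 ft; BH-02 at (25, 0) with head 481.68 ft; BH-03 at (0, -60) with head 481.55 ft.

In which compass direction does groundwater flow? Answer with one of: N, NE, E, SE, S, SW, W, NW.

∂h/∂x = (481.68 − 481.44) / (25 − 0) = +0.009600
∂h/∂y = (481.55 − 481.44) / (-60 − 0) = -0.001833
Flow = −∇h = (-0.009600 east, +0.001833 north), which points west.

W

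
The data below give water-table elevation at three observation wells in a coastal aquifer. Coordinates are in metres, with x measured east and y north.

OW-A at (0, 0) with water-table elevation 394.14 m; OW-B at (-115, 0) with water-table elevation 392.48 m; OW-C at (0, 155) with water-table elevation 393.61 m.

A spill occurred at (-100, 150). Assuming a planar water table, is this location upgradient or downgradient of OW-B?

downgradient

∂h/∂x = (392.48 − 394.14) / (-115 − 0) = +0.01443
∂h/∂y = (393.61 − 394.14) / (155 − 0) = -0.003419
Head at (-100, 150) = 394.14 + (+0.01443)·(-100) + (-0.003419)·(150) = 392.18 m.
That is lower than the 392.48 m at OW-B, so the point is downgradient.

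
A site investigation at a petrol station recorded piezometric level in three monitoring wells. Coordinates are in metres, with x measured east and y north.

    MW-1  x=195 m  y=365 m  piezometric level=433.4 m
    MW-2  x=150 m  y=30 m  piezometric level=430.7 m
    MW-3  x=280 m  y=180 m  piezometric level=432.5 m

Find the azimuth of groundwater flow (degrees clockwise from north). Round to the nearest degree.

216°

Taking MW-1 as reference: MW-2−MW-1 = (-45, -335, -2.7); MW-3−MW-1 = (85, -185, -0.9).
Determinant of the coordinate differences = (-45)·(-185) − 85·(-335) = 36800.
∂h/∂x = [(-2.7)·(-185) − (-0.9)·(-335)] / 36800 = +0.005380
∂h/∂y = [(-45)·(-0.9) − 85·(-2.7)] / 36800 = +0.007337
Flow direction (−∇h) has components (-0.005380 E, -0.007337 N).
Azimuth = atan2(E, N) = atan2(-0.005380, -0.007337) = 216.3° ≈ 216°.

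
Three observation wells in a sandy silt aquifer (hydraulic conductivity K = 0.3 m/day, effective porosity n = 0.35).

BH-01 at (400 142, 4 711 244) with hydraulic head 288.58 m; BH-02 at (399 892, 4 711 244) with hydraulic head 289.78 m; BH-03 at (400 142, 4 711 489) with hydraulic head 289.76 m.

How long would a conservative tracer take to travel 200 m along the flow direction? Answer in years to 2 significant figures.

∂h/∂x = (289.78 − 288.58) / (399892 − 400142) = -0.004800
∂h/∂y = (289.76 − 288.58) / (4711489 − 4711244) = +0.004816
|∇h| = √(-0.004800² + 0.004816²) = 0.0068
Seepage velocity v = K·i/n = 0.3 × 0.0068 / 0.35 = 0.005829 m/day.
t = 200 / 0.005829 = 3.431e+04 days = 93.9 years.

94 years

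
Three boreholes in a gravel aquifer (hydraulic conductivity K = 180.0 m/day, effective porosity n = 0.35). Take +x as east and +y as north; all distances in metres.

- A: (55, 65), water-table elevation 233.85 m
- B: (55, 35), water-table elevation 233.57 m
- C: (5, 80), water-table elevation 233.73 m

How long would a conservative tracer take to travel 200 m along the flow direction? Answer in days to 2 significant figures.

36 days

Differences from A: to B (Δx, Δy, Δh) = (0, -30, -0.28); to C = (-50, 15, -0.12).
Solve a·Δx + b·Δy = Δh: det = 0·15 − (-50)·(-30) = -1500.
∂h/∂x = [(-0.28)·15 − (-0.12)·(-30)] / -1500 = +0.005200
∂h/∂y = [0·(-0.12) − (-50)·(-0.28)] / -1500 = +0.009333
|∇h| = √(0.005200² + 0.009333²) = 0.01068
Seepage velocity v = K·i/n = 180.0 × 0.01068 / 0.35 = 5.493 m/day.
t = 200 / 5.493 = 36.41 days.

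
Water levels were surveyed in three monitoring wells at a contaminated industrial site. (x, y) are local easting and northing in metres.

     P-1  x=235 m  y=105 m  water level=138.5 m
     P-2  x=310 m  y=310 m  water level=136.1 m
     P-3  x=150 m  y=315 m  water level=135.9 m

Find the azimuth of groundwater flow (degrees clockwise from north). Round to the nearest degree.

356°

Taking P-1 as reference: P-2−P-1 = (75, 205, -2.4); P-3−P-1 = (-85, 210, -2.6).
Solve a·Δx + b·Δy = Δh: det = 75·210 − (-85)·205 = 33175.
∂h/∂x = [(-2.4)·210 − (-2.6)·205] / 33175 = +0.0008742
∂h/∂y = [75·(-2.6) − (-85)·(-2.4)] / 33175 = -0.01203
Flow direction (−∇h) has components (-0.0008742 E, +0.01203 N).
Azimuth = atan2(E, N) = atan2(-0.0008742, +0.01203) = 355.8° ≈ 356°.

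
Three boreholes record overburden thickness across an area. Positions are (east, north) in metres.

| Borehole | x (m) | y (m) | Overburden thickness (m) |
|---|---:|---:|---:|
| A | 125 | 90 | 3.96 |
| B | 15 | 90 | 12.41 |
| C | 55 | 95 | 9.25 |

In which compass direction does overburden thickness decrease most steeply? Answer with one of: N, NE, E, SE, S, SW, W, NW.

E

Three-point gradient (reference A): Δ to B = (-110, 0, +8.45), Δ to C = (-70, 5, +5.29).
∂d/∂x = -0.07682, ∂d/∂y = -0.01745 (det = -550).
Steepest decrease is along −∇f = (+0.07682 E, +0.01745 N) → east.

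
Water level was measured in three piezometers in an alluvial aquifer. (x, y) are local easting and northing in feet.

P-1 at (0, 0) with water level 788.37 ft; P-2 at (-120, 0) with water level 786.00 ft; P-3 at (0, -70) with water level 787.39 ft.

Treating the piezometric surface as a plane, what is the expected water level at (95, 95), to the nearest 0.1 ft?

∂h/∂x = (786.00 − 788.37) / (-120 − 0) = +0.01975
∂h/∂y = (787.39 − 788.37) / (-70 − 0) = +0.01400
h(95, 95) = 788.37 + (+0.01975)·(95) + (+0.01400)·(95) = 788.37 +1.876 +1.330 = 791.576 ft.

791.6 ft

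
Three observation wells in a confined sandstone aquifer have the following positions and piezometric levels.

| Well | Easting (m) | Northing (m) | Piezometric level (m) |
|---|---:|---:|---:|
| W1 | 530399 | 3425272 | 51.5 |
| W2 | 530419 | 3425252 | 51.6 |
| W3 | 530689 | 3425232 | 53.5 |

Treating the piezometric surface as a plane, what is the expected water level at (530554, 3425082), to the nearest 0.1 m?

With h = a·x + b·y + c and W1 as origin, the differences give:
  20·a + (-20)·b = +0.1
  290·a + (-40)·b = +2.0
Eliminate b (×(-40) and ×(-20), subtract): 5000·a = 36.00 → a = ∂h/∂x = +0.007200
Back-substitute: b = ∂h/∂y = +0.002200.
h(530554, 3425082) = 51.5 + (+0.007200)·(155) + (+0.002200)·(-190) = 51.5 +1.116 -0.418 = 52.198 m.

52.2 m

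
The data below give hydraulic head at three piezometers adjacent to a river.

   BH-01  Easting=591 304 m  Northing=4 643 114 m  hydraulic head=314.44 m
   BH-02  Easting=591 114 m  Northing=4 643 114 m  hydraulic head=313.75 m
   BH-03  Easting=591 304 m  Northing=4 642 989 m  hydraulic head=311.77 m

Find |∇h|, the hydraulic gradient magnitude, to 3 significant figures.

∂h/∂x = (313.75 − 314.44) / (591114 − 591304) = +0.003632
∂h/∂y = (311.77 − 314.44) / (4642989 − 4643114) = +0.02136
|∇h| = √(0.003632² + 0.02136²) = 0.02167

0.0217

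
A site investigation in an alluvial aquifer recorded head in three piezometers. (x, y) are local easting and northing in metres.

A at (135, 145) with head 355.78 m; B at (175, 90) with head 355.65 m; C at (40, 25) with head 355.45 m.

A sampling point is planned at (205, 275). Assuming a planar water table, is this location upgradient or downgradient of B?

Differences from A: to B (Δx, Δy, Δh) = (40, -55, -0.13); to C = (-95, -120, -0.33).
Determinant of the coordinate differences = 40·(-120) − (-95)·(-55) = -10025.
∂h/∂x = [(-0.13)·(-120) − (-0.33)·(-55)] / -10025 = +0.0002544
∂h/∂y = [40·(-0.33) − (-95)·(-0.13)] / -10025 = +0.002549
Head at (205, 275) = 355.78 + (+0.0002544)·(70) + (+0.002549)·(130) = 356.13 m.
That is higher than the 355.65 m at B, so the point is upgradient.

upgradient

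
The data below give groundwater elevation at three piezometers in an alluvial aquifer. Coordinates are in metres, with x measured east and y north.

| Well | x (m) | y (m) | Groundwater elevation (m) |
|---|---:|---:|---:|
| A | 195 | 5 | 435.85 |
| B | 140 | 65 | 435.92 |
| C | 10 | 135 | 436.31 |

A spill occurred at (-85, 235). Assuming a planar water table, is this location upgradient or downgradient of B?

upgradient

Differences from A: to B (Δx, Δy, Δh) = (-55, 60, +0.07); to C = (-185, 130, +0.46).
Solve a·Δx + b·Δy = Δh: det = (-55)·130 − (-185)·60 = 3950.
∂h/∂x = [(+0.07)·130 − (+0.46)·60] / 3950 = -0.004684
∂h/∂y = [(-55)·(+0.46) − (-185)·(+0.07)] / 3950 = -0.003127
Head at (-85, 235) = 435.85 + (-0.004684)·(-280) + (-0.003127)·(230) = 436.44 m.
That is higher than the 435.92 m at B, so the point is upgradient.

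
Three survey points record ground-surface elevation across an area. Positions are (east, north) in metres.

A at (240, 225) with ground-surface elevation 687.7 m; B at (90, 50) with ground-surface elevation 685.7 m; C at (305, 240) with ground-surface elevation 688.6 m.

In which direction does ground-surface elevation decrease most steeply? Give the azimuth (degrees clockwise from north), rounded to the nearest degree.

272°

Three-point gradient (reference A): Δ to B = (-150, -175, -2.0), Δ to C = (65, 15, +0.9).
∂z/∂x = +0.01397, ∂z/∂y = -0.0005479 (det = 9125).
Steepest decrease is along −∇f: components (-0.01397 E, +0.0005479 N).
Azimuth = atan2(-0.01397, +0.0005479) = 272.2° ≈ 272°.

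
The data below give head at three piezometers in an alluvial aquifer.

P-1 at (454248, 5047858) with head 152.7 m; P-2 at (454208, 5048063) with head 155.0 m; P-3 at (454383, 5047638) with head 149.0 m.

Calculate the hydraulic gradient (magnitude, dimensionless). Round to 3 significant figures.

Differences from P-1: to P-2 (Δx, Δy, Δh) = (-40, 205, +2.3); to P-3 = (135, -220, -3.7).
Determinant of the coordinate differences = (-40)·(-220) − 135·205 = -18875.
∂h/∂x = [(+2.3)·(-220) − (-3.7)·205] / -18875 = -0.01338
∂h/∂y = [(-40)·(-3.7) − 135·(+2.3)] / -18875 = +0.008609
|∇h| = √(-0.01338² + 0.008609²) = 0.01591

0.0159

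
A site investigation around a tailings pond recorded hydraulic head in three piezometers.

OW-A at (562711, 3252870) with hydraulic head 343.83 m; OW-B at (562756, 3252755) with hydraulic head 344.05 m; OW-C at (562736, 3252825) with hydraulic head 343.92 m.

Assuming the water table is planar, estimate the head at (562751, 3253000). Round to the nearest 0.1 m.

343.6 m

Taking OW-A as reference: OW-B−OW-A = (45, -115, +0.22); OW-C−OW-A = (25, -45, +0.09).
Solve a·Δx + b·Δy = Δh: det = 45·(-45) − 25·(-115) = 850.
∂h/∂x = [(+0.22)·(-45) − (+0.09)·(-115)] / 850 = +0.0005294
∂h/∂y = [45·(+0.09) − 25·(+0.22)] / 850 = -0.001706
h(562751, 3253000) = 343.83 + (+0.0005294)·(40) + (-0.001706)·(130) = 343.83 +0.021 -0.222 = 343.629 m.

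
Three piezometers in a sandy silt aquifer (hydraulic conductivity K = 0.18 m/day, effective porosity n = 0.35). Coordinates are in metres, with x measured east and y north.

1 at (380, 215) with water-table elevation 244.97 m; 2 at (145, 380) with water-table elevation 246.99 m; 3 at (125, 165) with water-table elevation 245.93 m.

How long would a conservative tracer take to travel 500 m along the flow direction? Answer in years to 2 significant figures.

Taking 1 as reference: 2−1 = (-235, 165, +2.02); 3−1 = (-255, -50, +0.96).
Determinant of the coordinate differences = (-235)·(-50) − (-255)·165 = 53825.
∂h/∂x = [(+2.02)·(-50) − (+0.96)·165] / 53825 = -0.004819
∂h/∂y = [(-235)·(+0.96) − (-255)·(+2.02)] / 53825 = +0.005379
|∇h| = √(-0.004819² + 0.005379²) = 0.007222
Seepage velocity v = K·i/n = 0.18 × 0.007222 / 0.35 = 0.003714 m/day.
t = 500 / 0.003714 = 1.346e+05 days = 369 years.

370 years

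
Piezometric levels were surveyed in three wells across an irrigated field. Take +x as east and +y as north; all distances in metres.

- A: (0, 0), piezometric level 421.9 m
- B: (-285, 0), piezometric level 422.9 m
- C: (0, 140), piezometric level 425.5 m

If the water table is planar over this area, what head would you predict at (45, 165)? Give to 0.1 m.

426.0 m

∂h/∂x = (422.9 − 421.9) / (-285 − 0) = -0.003509
∂h/∂y = (425.5 − 421.9) / (140 − 0) = +0.02571
h(45, 165) = 421.9 + (-0.003509)·(45) + (+0.02571)·(165) = 421.9 -0.158 +4.243 = 425.985 m.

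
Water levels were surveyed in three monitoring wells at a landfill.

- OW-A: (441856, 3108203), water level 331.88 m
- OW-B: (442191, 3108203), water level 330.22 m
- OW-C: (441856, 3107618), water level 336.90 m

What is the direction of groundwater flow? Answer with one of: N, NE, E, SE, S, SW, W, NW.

NE

∂h/∂x = (330.22 − 331.88) / (442191 − 441856) = -0.004955
∂h/∂y = (336.90 − 331.88) / (3107618 − 3108203) = -0.008581
Flow = −∇h = (+0.004955 east, +0.008581 north), which points northeast.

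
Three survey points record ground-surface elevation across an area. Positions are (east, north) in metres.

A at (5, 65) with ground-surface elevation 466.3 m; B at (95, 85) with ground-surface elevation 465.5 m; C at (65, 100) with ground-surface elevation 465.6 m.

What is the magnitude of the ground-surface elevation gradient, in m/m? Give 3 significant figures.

Three-point gradient (reference A): Δ to B = (90, 20, -0.8), Δ to C = (60, 35, -0.7).
∂z/∂x = -0.007179, ∂z/∂y = -0.007692 (det = 1950).
|∇f| = √(-0.007179² + -0.007692²) = 0.01052 m/m

0.0105 m/m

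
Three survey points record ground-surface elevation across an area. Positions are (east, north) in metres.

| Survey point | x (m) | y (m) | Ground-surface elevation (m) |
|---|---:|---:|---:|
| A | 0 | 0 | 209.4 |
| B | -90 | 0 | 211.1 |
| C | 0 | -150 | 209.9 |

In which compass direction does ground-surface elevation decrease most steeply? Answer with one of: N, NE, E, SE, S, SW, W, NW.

∂z/∂x = (211.1 − 209.4) / (-90 − 0) = -0.01889
∂z/∂y = (209.9 − 209.4) / (-150 − 0) = -0.003333
Steepest decrease is along −∇f = (+0.01889 E, +0.003333 N) → east.

E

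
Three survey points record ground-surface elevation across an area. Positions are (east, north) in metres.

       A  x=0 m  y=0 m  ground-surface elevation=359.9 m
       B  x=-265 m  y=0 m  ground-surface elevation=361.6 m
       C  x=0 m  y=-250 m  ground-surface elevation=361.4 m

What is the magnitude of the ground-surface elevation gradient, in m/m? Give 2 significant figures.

0.0088 m/m

∂z/∂x = (361.6 − 359.9) / (-265 − 0) = -0.006415
∂z/∂y = (361.4 − 359.9) / (-250 − 0) = -0.006000
|∇f| = √(-0.006415² + -0.006000²) = 0.008784 m/m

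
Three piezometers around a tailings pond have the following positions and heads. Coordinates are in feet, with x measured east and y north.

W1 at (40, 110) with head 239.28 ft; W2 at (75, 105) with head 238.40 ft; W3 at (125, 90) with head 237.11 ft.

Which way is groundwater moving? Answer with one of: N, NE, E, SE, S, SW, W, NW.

E

Differences from W1: to W2 (Δx, Δy, Δh) = (35, -5, -0.88); to W3 = (85, -20, -2.17).
Determinant of the coordinate differences = 35·(-20) − 85·(-5) = -275.
∂h/∂x = [(-0.88)·(-20) − (-2.17)·(-5)] / -275 = -0.02455
∂h/∂y = [35·(-2.17) − 85·(-0.88)] / -275 = +0.004182
Flow = −∇h = (+0.02455 east, -0.004182 north), which points east.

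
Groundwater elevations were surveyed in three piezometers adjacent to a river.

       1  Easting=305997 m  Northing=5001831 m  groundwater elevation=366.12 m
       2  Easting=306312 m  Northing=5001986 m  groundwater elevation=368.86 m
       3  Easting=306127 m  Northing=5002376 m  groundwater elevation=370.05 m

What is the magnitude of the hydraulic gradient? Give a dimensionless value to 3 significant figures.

Differences from 1: to 2 (Δx, Δy, Δh) = (315, 155, +2.74); to 3 = (130, 545, +3.93).
Determinant of the coordinate differences = 315·545 − 130·155 = 151525.
∂h/∂x = [(+2.74)·545 − (+3.93)·155] / 151525 = +0.005835
∂h/∂y = [315·(+3.93) − 130·(+2.74)] / 151525 = +0.005819
|∇h| = √(0.005835² + 0.005819²) = 0.008241

0.00824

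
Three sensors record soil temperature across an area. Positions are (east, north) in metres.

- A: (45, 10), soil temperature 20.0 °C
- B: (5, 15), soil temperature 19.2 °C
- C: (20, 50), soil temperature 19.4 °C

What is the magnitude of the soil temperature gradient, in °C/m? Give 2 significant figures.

0.020 °C/m

Taking A as reference: B−A = (-40, 5, -0.8); C−A = (-25, 40, -0.6).
Solve a·Δx + b·Δy = ΔT: det = (-40)·40 − (-25)·5 = -1475.
∂T/∂x = [(-0.8)·40 − (-0.6)·5] / -1475 = +0.01966
∂T/∂y = [(-40)·(-0.6) − (-25)·(-0.8)] / -1475 = -0.002712
|∇f| = √(0.01966² + -0.002712²) = 0.01985 °C/m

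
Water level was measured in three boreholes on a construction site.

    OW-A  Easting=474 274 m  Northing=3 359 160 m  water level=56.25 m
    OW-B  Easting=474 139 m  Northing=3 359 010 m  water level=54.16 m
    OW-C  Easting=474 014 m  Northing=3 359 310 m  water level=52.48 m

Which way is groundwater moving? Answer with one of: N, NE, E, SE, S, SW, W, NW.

W

Differences from OW-A: to OW-B (Δx, Δy, Δh) = (-135, -150, -2.09); to OW-C = (-260, 150, -3.77).
Solve a·Δx + b·Δy = Δh: det = (-135)·150 − (-260)·(-150) = -59250.
∂h/∂x = [(-2.09)·150 − (-3.77)·(-150)] / -59250 = +0.01484
∂h/∂y = [(-135)·(-3.77) − (-260)·(-2.09)] / -59250 = +0.0005814
Flow = −∇h = (-0.01484 east, -0.0005814 north), which points west.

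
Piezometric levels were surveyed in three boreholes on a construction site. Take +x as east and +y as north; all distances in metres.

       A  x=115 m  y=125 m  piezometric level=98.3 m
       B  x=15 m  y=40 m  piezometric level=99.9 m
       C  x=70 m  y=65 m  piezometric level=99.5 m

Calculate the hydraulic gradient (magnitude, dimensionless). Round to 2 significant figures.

0.022

With h = a·x + b·y + c and A as origin, the differences give:
  (-100)·a + (-85)·b = +1.6
  (-45)·a + (-60)·b = +1.2
Eliminate b (×(-60) and ×(-85), subtract): 2175·a = 6.00 → a = ∂h/∂x = +0.002759
Back-substitute: b = ∂h/∂y = -0.02207.
|∇h| = √(0.002759² + -0.02207²) = 0.02224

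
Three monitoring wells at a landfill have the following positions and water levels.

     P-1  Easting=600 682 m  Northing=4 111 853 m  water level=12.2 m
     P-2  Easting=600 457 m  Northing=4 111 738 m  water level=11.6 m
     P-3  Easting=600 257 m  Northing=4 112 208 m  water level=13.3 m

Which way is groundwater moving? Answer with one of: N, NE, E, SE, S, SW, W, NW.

Differences from P-1: to P-2 (Δx, Δy, Δh) = (-225, -115, -0.6); to P-3 = (-425, 355, +1.1).
Determinant of the coordinate differences = (-225)·355 − (-425)·(-115) = -128750.
∂h/∂x = [(-0.6)·355 − (+1.1)·(-115)] / -128750 = +0.0006718
∂h/∂y = [(-225)·(+1.1) − (-425)·(-0.6)] / -128750 = +0.003903
Flow = −∇h = (-0.0006718 east, -0.003903 north), which points south.

S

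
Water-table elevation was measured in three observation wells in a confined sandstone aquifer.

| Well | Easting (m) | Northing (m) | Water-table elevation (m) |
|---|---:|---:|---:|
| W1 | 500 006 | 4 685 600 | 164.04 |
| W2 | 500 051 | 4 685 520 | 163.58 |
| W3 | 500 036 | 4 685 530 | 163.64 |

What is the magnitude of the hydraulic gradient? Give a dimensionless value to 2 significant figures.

0.0056

With h = a·x + b·y + c and W1 as origin, the differences give:
  45·a + (-80)·b = -0.46
  30·a + (-70)·b = -0.40
Eliminate b (×(-70) and ×(-80), subtract): -750·a = 0.200 → a = ∂h/∂x = -0.0002667
Back-substitute: b = ∂h/∂y = +0.005600.
|∇h| = √(-0.0002667² + 0.005600²) = 0.005606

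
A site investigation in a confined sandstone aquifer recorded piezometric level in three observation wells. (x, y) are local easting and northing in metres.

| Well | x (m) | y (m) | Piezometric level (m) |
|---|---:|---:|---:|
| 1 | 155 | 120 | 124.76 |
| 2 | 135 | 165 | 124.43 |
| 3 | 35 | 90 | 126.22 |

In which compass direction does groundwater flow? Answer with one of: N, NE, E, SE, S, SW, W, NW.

NE

Three-point gradient (reference 1): Δ to 2 = (-20, 45, -0.33), Δ to 3 = (-120, -30, +1.46).
∂h/∂x = -0.009300, ∂h/∂y = -0.01147 (det = 6000).
Flow = −∇h = (+0.009300 east, +0.01147 north), which points northeast.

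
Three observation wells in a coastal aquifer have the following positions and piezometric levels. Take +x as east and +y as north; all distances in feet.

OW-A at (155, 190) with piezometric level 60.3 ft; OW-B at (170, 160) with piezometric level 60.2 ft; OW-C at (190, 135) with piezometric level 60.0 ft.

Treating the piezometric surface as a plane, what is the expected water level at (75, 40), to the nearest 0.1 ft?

Differences from OW-A: to OW-B (Δx, Δy, Δh) = (15, -30, -0.1); to OW-C = (35, -55, -0.3).
Determinant of the coordinate differences = 15·(-55) − 35·(-30) = 225.
∂h/∂x = [(-0.1)·(-55) − (-0.3)·(-30)] / 225 = -0.01556
∂h/∂y = [15·(-0.3) − 35·(-0.1)] / 225 = -0.004444
h(75, 40) = 60.3 + (-0.01556)·(-80) + (-0.004444)·(-150) = 60.3 +1.244 +0.667 = 62.211 ft.

62.2 ft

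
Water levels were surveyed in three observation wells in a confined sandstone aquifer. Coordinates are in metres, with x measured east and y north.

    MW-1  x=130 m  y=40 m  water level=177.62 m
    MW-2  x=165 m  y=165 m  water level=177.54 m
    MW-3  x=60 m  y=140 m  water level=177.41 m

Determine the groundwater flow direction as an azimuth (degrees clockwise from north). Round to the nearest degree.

Differences from MW-1: to MW-2 (Δx, Δy, Δh) = (35, 125, -0.08); to MW-3 = (-70, 100, -0.21).
Solve a·Δx + b·Δy = Δh: det = 35·100 − (-70)·125 = 12250.
∂h/∂x = [(-0.08)·100 − (-0.21)·125] / 12250 = +0.001490
∂h/∂y = [35·(-0.21) − (-70)·(-0.08)] / 12250 = -0.001057
Flow direction (−∇h) has components (-0.001490 E, +0.001057 N).
Azimuth = atan2(E, N) = atan2(-0.001490, +0.001057) = 305.4° ≈ 305°.

305°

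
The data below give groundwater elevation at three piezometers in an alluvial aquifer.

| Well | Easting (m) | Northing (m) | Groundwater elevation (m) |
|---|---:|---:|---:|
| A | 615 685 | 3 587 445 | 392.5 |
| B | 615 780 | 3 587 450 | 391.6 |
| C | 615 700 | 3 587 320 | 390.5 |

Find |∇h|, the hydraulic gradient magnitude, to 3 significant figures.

With h = a·x + b·y + c and A as origin, the differences give:
  95·a + 5·b = -0.9
  15·a + (-125)·b = -2.0
Eliminate b (×(-125) and ×5, subtract): -11950·a = 122.50 → a = ∂h/∂x = -0.01025
Back-substitute: b = ∂h/∂y = +0.01477.
|∇h| = √(-0.01025² + 0.01477²) = 0.01798

0.0180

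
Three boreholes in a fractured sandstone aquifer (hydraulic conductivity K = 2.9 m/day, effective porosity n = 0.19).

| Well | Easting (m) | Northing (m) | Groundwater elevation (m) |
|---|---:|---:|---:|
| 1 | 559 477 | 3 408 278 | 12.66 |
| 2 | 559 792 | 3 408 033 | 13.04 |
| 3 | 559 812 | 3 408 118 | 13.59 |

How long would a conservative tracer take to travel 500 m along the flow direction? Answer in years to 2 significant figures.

With h = a·x + b·y + c and 1 as origin, the differences give:
  315·a + (-245)·b = +0.38
  335·a + (-160)·b = +0.93
Eliminate b (×(-160) and ×(-245), subtract): 31675·a = 167.050 → a = ∂h/∂x = +0.005274
Back-substitute: b = ∂h/∂y = +0.005230.
|∇h| = √(0.005274² + 0.005230²) = 0.007428
Seepage velocity v = K·i/n = 2.9 × 0.007428 / 0.19 = 0.1134 m/day.
t = 500 / 0.1134 = 4409 days = 12.1 years.

12 years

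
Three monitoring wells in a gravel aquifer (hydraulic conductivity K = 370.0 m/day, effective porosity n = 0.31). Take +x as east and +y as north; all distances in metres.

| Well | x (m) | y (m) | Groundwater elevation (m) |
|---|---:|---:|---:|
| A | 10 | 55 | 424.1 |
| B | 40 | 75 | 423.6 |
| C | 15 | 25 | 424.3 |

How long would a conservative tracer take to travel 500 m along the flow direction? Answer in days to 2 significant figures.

30 days

Three-point gradient (reference A): Δ to B = (30, 20, -0.5), Δ to C = (5, -30, +0.2).
∂h/∂x = -0.01100, ∂h/∂y = -0.008500 (det = -1000).
|∇h| = √(-0.01100² + -0.008500²) = 0.0139
Seepage velocity v = K·i/n = 370.0 × 0.0139 / 0.31 = 16.59 m/day.
t = 500 / 16.59 = 30.14 days.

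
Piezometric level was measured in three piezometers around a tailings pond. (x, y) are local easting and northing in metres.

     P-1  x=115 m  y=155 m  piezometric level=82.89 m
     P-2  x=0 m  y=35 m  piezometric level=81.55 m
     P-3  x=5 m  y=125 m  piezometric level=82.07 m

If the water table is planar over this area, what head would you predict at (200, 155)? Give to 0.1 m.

83.4 m

With h = a·x + b·y + c and P-1 as origin, the differences give:
  (-115)·a + (-120)·b = -1.34
  (-110)·a + (-30)·b = -0.82
Eliminate b (×(-30) and ×(-120), subtract): -9750·a = -58.200 → a = ∂h/∂x = +0.005969
Back-substitute: b = ∂h/∂y = +0.005446.
h(200, 155) = 82.89 + (+0.005969)·(85) + (+0.005446)·(0) = 82.89 +0.507 +0.000 = 83.397 m.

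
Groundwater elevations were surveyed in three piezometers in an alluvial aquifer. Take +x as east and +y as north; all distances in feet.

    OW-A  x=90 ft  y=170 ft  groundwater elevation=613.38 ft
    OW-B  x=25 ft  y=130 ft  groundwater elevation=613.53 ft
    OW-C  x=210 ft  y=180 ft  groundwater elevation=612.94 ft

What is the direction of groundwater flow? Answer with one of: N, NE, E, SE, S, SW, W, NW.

Taking OW-A as reference: OW-B−OW-A = (-65, -40, +0.15); OW-C−OW-A = (120, 10, -0.44).
Determinant of the coordinate differences = (-65)·10 − 120·(-40) = 4150.
∂h/∂x = [(+0.15)·10 − (-0.44)·(-40)] / 4150 = -0.003880
∂h/∂y = [(-65)·(-0.44) − 120·(+0.15)] / 4150 = +0.002554
Flow = −∇h = (+0.003880 east, -0.002554 north), which points southeast.

SE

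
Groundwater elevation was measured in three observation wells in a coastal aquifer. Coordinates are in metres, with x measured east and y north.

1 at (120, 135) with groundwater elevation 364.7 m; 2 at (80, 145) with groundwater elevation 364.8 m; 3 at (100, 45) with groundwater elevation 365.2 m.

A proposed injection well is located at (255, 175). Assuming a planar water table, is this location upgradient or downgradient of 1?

With h = a·x + b·y + c and 1 as origin, the differences give:
  (-40)·a + 10·b = +0.1
  (-20)·a + (-90)·b = +0.5
Eliminate b (×(-90) and ×10, subtract): 3800·a = -14.00 → a = ∂h/∂x = -0.003684
Back-substitute: b = ∂h/∂y = -0.004737.
Head at (255, 175) = 364.7 + (-0.003684)·(135) + (-0.004737)·(40) = 364.01 m.
That is lower than the 364.7 m at 1, so the point is downgradient.

downgradient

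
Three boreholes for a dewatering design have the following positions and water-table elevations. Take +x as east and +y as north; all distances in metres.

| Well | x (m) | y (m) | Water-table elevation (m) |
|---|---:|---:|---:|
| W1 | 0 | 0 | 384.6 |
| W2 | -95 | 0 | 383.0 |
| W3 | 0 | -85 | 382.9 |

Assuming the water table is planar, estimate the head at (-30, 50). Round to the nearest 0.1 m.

∂h/∂x = (383.0 − 384.6) / (-95 − 0) = +0.01684
∂h/∂y = (382.9 − 384.6) / (-85 − 0) = +0.02000
h(-30, 50) = 384.6 + (+0.01684)·(-30) + (+0.02000)·(50) = 384.6 -0.505 +1.000 = 385.095 m.

385.1 m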